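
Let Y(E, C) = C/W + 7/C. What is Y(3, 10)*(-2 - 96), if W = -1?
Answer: 4557/5 ≈ 911.40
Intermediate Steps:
Y(E, C) = -C + 7/C (Y(E, C) = C/(-1) + 7/C = C*(-1) + 7/C = -C + 7/C)
Y(3, 10)*(-2 - 96) = (-1*10 + 7/10)*(-2 - 96) = (-10 + 7*(⅒))*(-98) = (-10 + 7/10)*(-98) = -93/10*(-98) = 4557/5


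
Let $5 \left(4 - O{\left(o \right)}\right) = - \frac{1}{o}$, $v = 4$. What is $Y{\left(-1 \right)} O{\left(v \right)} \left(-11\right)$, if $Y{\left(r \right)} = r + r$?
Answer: $\frac{891}{10} \approx 89.1$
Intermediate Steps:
$O{\left(o \right)} = 4 + \frac{1}{5 o}$ ($O{\left(o \right)} = 4 - \frac{\left(-1\right) \frac{1}{o}}{5} = 4 + \frac{1}{5 o}$)
$Y{\left(r \right)} = 2 r$
$Y{\left(-1 \right)} O{\left(v \right)} \left(-11\right) = 2 \left(-1\right) \left(4 + \frac{1}{5 \cdot 4}\right) \left(-11\right) = - 2 \left(4 + \frac{1}{5} \cdot \frac{1}{4}\right) \left(-11\right) = - 2 \left(4 + \frac{1}{20}\right) \left(-11\right) = \left(-2\right) \frac{81}{20} \left(-11\right) = \left(- \frac{81}{10}\right) \left(-11\right) = \frac{891}{10}$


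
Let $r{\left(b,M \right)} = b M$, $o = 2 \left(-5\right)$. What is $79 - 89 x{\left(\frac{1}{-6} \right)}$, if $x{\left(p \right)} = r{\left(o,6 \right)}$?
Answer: $5419$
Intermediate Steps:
$o = -10$
$r{\left(b,M \right)} = M b$
$x{\left(p \right)} = -60$ ($x{\left(p \right)} = 6 \left(-10\right) = -60$)
$79 - 89 x{\left(\frac{1}{-6} \right)} = 79 - -5340 = 79 + 5340 = 5419$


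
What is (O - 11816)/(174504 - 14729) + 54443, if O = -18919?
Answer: 1739719918/31955 ≈ 54443.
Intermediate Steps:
(O - 11816)/(174504 - 14729) + 54443 = (-18919 - 11816)/(174504 - 14729) + 54443 = -30735/159775 + 54443 = -30735*1/159775 + 54443 = -6147/31955 + 54443 = 1739719918/31955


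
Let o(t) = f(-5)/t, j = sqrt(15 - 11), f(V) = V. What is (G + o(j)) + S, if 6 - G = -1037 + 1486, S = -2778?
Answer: -6447/2 ≈ -3223.5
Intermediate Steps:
G = -443 (G = 6 - (-1037 + 1486) = 6 - 1*449 = 6 - 449 = -443)
j = 2 (j = sqrt(4) = 2)
o(t) = -5/t
(G + o(j)) + S = (-443 - 5/2) - 2778 = -891/2 - 2778 = -6447/2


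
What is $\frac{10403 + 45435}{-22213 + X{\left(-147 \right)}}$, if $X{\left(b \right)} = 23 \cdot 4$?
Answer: $- \frac{55838}{22121} \approx -2.5242$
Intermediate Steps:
$X{\left(b \right)} = 92$
$\frac{10403 + 45435}{-22213 + X{\left(-147 \right)}} = \frac{10403 + 45435}{-22213 + 92} = \frac{55838}{-22121} = 55838 \left(- \frac{1}{22121}\right) = - \frac{55838}{22121}$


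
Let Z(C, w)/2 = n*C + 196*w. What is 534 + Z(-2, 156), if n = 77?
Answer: 61378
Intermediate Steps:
Z(C, w) = 154*C + 392*w (Z(C, w) = 2*(77*C + 196*w) = 154*C + 392*w)
534 + Z(-2, 156) = 534 + (154*(-2) + 392*156) = 534 + (-308 + 61152) = 534 + 60844 = 61378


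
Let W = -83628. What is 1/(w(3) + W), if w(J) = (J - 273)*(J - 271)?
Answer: -1/11268 ≈ -8.8747e-5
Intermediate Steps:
w(J) = (-273 + J)*(-271 + J)
1/(w(3) + W) = 1/((73983 + 3² - 544*3) - 83628) = 1/((73983 + 9 - 1632) - 83628) = 1/(72360 - 83628) = 1/(-11268) = -1/11268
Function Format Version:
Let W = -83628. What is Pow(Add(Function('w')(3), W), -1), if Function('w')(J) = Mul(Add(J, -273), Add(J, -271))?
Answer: Rational(-1, 11268) ≈ -8.8747e-5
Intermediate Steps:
Function('w')(J) = Mul(Add(-273, J), Add(-271, J))
Pow(Add(Function('w')(3), W), -1) = Pow(Add(Add(73983, Pow(3, 2), Mul(-544, 3)), -83628), -1) = Pow(Add(Add(73983, 9, -1632), -83628), -1) = Pow(Add(72360, -83628), -1) = Pow(-11268, -1) = Rational(-1, 11268)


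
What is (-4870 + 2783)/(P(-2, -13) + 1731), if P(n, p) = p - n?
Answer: -2087/1720 ≈ -1.2134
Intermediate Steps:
(-4870 + 2783)/(P(-2, -13) + 1731) = (-4870 + 2783)/((-13 - 1*(-2)) + 1731) = -2087/((-13 + 2) + 1731) = -2087/(-11 + 1731) = -2087/1720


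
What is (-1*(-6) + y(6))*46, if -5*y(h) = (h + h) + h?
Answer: 552/5 ≈ 110.40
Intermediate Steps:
y(h) = -3*h/5 (y(h) = -((h + h) + h)/5 = -(2*h + h)/5 = -3*h/5)
(-1*(-6) + y(6))*46 = (-1*(-6) - ⅗*6)*46 = (6 - 18/5)*46 = (12/5)*46 = 552/5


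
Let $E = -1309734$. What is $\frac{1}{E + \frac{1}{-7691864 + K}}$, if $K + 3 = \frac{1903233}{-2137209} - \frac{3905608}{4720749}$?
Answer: $- \frac{25868337156010344212}{33880640696693415241909455} \approx -7.6351 \cdot 10^{-7}$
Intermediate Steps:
$K = - \frac{15866489199404}{3363075749847}$ ($K = -3 + \left(\frac{1903233}{-2137209} - \frac{3905608}{4720749}\right) = -3 + \left(1903233 \left(- \frac{1}{2137209}\right) - \frac{3905608}{4720749}\right) = -3 - \frac{5777261949863}{3363075749847} = - \frac{15866489199404}{3363075749847} \approx -4.7178$)
$\frac{1}{E + \frac{1}{-7691864 + K}} = \frac{1}{-1309734 + \frac{1}{-7691864 - \frac{15866489199404}{3363075749847}}} = \frac{1}{-1309734 + \frac{1}{- \frac{25868337156010344212}{3363075749847}}} = \frac{1}{-1309734 - \frac{3363075749847}{25868337156010344212}} = \frac{1}{- \frac{33880640696693415241909455}{25868337156010344212}} = - \frac{25868337156010344212}{33880640696693415241909455}$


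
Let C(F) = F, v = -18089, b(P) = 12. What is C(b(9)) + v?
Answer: -18077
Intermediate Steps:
C(b(9)) + v = 12 - 18089 = -18077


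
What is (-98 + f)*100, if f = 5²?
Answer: -7300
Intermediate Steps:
f = 25
(-98 + f)*100 = (-98 + 25)*100 = -73*100 = -7300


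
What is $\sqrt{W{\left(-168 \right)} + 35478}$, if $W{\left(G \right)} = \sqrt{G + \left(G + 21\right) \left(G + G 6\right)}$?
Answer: $\sqrt{35478 + 4 \sqrt{10794}} \approx 189.46$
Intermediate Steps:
$W{\left(G \right)} = \sqrt{G + 7 G \left(21 + G\right)}$ ($W{\left(G \right)} = \sqrt{G + \left(21 + G\right) \left(G + 6 G\right)} = \sqrt{G + \left(21 + G\right) 7 G} = \sqrt{G + 7 G \left(21 + G\right)}$)
$\sqrt{W{\left(-168 \right)} + 35478} = \sqrt{\sqrt{- 168 \left(148 + 7 \left(-168\right)\right)} + 35478} = \sqrt{\sqrt{- 168 \left(148 - 1176\right)} + 35478} = \sqrt{\sqrt{\left(-168\right) \left(-1028\right)} + 35478} = \sqrt{\sqrt{172704} + 35478} = \sqrt{4 \sqrt{10794} + 35478} = \sqrt{35478 + 4 \sqrt{10794}}$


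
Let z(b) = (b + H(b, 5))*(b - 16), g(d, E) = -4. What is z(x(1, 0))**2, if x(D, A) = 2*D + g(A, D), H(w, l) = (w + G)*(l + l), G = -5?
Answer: 1679616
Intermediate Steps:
H(w, l) = 2*l*(-5 + w) (H(w, l) = (w - 5)*(l + l) = (-5 + w)*(2*l) = 2*l*(-5 + w))
x(D, A) = -4 + 2*D (x(D, A) = 2*D - 4 = -4 + 2*D)
z(b) = (-50 + 11*b)*(-16 + b) (z(b) = (b + 2*5*(-5 + b))*(b - 16) = (b + (-50 + 10*b))*(-16 + b) = (-50 + 11*b)*(-16 + b))
z(x(1, 0))**2 = (800 - 226*(-4 + 2*1) + 11*(-4 + 2*1)**2)**2 = (800 - 226*(-4 + 2) + 11*(-4 + 2)**2)**2 = (800 - 226*(-2) + 11*(-2)**2)**2 = (800 + 452 + 11*4)**2 = (800 + 452 + 44)**2 = 1296**2 = 1679616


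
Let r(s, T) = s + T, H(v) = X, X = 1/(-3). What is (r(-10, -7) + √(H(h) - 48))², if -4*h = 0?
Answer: (51 - I*√435)²/9 ≈ 240.67 - 236.38*I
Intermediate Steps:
h = 0 (h = -¼*0 = 0)
X = -⅓ ≈ -0.33333
H(v) = -⅓
r(s, T) = T + s
(r(-10, -7) + √(H(h) - 48))² = ((-7 - 10) + √(-⅓ - 48))² = (-17 + √(-145/3))² = (-17 + I*√435/3)²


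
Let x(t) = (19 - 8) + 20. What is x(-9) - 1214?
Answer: -1183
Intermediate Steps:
x(t) = 31 (x(t) = 11 + 20 = 31)
x(-9) - 1214 = 31 - 1214 = -1183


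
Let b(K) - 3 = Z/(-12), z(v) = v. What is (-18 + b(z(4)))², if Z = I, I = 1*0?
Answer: 225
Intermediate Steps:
I = 0
Z = 0
b(K) = 3 (b(K) = 3 + 0/(-12) = 3 + 0*(-1/12) = 3 + 0 = 3)
(-18 + b(z(4)))² = (-18 + 3)² = (-15)² = 225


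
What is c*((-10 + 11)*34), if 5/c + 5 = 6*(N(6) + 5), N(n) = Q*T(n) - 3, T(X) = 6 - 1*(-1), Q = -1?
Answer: -34/7 ≈ -4.8571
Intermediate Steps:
T(X) = 7 (T(X) = 6 + 1 = 7)
N(n) = -10 (N(n) = -1*7 - 3 = -7 - 3 = -10)
c = -⅐ (c = 5/(-5 + 6*(-10 + 5)) = 5/(-5 + 6*(-5)) = 5/(-5 - 30) = 5/(-35) = 5*(-1/35) = -⅐ ≈ -0.14286)
c*((-10 + 11)*34) = -(-10 + 11)*34/7 = -34/7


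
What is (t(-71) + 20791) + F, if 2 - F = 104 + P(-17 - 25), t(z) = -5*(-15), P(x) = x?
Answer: 20806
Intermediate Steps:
t(z) = 75
F = -60 (F = 2 - (104 + (-17 - 25)) = 2 - (104 - 42) = 2 - 1*62 = 2 - 62 = -60)
(t(-71) + 20791) + F = (75 + 20791) - 60 = 20866 - 60 = 20806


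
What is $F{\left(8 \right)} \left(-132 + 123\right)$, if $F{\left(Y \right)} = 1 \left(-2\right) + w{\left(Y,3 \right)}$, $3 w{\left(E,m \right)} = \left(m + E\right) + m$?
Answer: $-24$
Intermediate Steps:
$w{\left(E,m \right)} = \frac{E}{3} + \frac{2 m}{3}$ ($w{\left(E,m \right)} = \frac{\left(m + E\right) + m}{3} = \frac{\left(E + m\right) + m}{3} = \frac{E + 2 m}{3} = \frac{E}{3} + \frac{2 m}{3}$)
$F{\left(Y \right)} = \frac{Y}{3}$ ($F{\left(Y \right)} = 1 \left(-2\right) + \left(\frac{Y}{3} + \frac{2}{3} \cdot 3\right) = -2 + \left(\frac{Y}{3} + 2\right) = -2 + \left(2 + \frac{Y}{3}\right) = \frac{Y}{3}$)
$F{\left(8 \right)} \left(-132 + 123\right) = \frac{1}{3} \cdot 8 \left(-132 + 123\right) = \frac{8}{3} \left(-9\right) = -24$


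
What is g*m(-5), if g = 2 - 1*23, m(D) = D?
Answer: 105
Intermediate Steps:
g = -21 (g = 2 - 23 = -21)
g*m(-5) = -21*(-5) = 105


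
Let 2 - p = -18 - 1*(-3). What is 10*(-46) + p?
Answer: -443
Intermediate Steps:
p = 17 (p = 2 - (-18 - 1*(-3)) = 2 - (-18 + 3) = 2 - 1*(-15) = 2 + 15 = 17)
10*(-46) + p = 10*(-46) + 17 = -460 + 17 = -443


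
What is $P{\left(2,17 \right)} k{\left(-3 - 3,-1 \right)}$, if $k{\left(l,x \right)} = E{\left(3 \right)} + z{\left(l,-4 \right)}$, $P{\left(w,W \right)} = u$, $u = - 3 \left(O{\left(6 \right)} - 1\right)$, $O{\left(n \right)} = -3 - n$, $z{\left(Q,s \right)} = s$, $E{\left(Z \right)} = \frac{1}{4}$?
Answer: $- \frac{225}{2} \approx -112.5$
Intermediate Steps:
$E{\left(Z \right)} = \frac{1}{4}$
$u = 30$ ($u = - 3 \left(\left(-3 - 6\right) - 1\right) = - 3 \left(-9 - 1\right) = \left(-3\right) \left(-10\right) = 30$)
$P{\left(w,W \right)} = 30$
$k{\left(l,x \right)} = - \frac{15}{4}$ ($k{\left(l,x \right)} = \frac{1}{4} - 4 = - \frac{15}{4}$)
$P{\left(2,17 \right)} k{\left(-3 - 3,-1 \right)} = 30 \left(- \frac{15}{4}\right) = - \frac{225}{2}$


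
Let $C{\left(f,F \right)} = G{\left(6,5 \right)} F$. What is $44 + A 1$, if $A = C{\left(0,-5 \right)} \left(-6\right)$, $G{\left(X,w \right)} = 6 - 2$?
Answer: $164$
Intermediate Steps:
$G{\left(X,w \right)} = 4$
$C{\left(f,F \right)} = 4 F$
$A = 120$ ($A = 4 \left(-5\right) \left(-6\right) = \left(-20\right) \left(-6\right) = 120$)
$44 + A 1 = 44 + 120 \cdot 1 = 44 + 120 = 164$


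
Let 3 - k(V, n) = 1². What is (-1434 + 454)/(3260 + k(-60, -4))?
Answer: -70/233 ≈ -0.30043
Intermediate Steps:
k(V, n) = 2 (k(V, n) = 3 - 1*1² = 3 - 1*1 = 3 - 1 = 2)
(-1434 + 454)/(3260 + k(-60, -4)) = (-1434 + 454)/(3260 + 2) = -980/3262 = -980*1/3262 = -70/233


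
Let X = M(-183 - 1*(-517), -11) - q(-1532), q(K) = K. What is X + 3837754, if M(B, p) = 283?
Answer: 3839569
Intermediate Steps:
X = 1815 (X = 283 - 1*(-1532) = 283 + 1532 = 1815)
X + 3837754 = 1815 + 3837754 = 3839569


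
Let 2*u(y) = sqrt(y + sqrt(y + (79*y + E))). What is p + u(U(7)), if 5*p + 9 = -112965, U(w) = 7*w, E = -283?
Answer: -112974/5 + sqrt(49 + sqrt(3637))/2 ≈ -22590.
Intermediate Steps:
p = -112974/5 (p = -9/5 + (1/5)*(-112965) = -9/5 - 22593 = -112974/5 ≈ -22595.)
u(y) = sqrt(y + sqrt(-283 + 80*y))/2 (u(y) = sqrt(y + sqrt(y + (79*y - 283)))/2 = sqrt(y + sqrt(y + (-283 + 79*y)))/2 = sqrt(y + sqrt(-283 + 80*y))/2)
p + u(U(7)) = -112974/5 + sqrt(7*7 + sqrt(-283 + 80*(7*7)))/2 = -112974/5 + sqrt(49 + sqrt(-283 + 80*49))/2 = -112974/5 + sqrt(49 + sqrt(-283 + 3920))/2 = -112974/5 + sqrt(49 + sqrt(3637))/2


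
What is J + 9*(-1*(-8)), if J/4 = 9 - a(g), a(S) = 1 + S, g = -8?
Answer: 136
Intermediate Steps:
J = 64 (J = 4*(9 - (1 - 8)) = 4*(9 - 1*(-7)) = 4*(9 + 7) = 4*16 = 64)
J + 9*(-1*(-8)) = 64 + 9*(-1*(-8)) = 64 + 9*8 = 64 + 72 = 136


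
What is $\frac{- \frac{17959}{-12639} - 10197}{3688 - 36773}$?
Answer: $\frac{128861924}{418161315} \approx 0.30816$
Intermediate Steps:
$\frac{- \frac{17959}{-12639} - 10197}{3688 - 36773} = \frac{\left(-17959\right) \left(- \frac{1}{12639}\right) - 10197}{-33085} = \left(\frac{17959}{12639} - 10197\right) \left(- \frac{1}{33085}\right) = \left(- \frac{128861924}{12639}\right) \left(- \frac{1}{33085}\right) = \frac{128861924}{418161315}$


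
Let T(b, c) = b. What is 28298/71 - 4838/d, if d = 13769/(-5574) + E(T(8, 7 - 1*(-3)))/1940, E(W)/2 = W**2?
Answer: 1112534654126/461471387 ≈ 2410.8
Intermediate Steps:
E(W) = 2*W**2
d = -6499597/2703390 (d = 13769/(-5574) + (2*8**2)/1940 = 13769*(-1/5574) + (2*64)*(1/1940) = -13769/5574 + 128*(1/1940) = -13769/5574 + 32/485 = -6499597/2703390 ≈ -2.4042)
28298/71 - 4838/d = 28298/71 - 4838/(-6499597/2703390) = 28298*(1/71) - 4838*(-2703390/6499597) = 28298/71 + 13079000820/6499597 = 1112534654126/461471387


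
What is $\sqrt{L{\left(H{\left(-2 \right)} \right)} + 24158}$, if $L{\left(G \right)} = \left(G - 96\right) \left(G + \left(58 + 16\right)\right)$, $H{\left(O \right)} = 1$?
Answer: $\sqrt{17033} \approx 130.51$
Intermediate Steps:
$L{\left(G \right)} = \left(-96 + G\right) \left(74 + G\right)$ ($L{\left(G \right)} = \left(-96 + G\right) \left(G + 74\right) = \left(-96 + G\right) \left(74 + G\right)$)
$\sqrt{L{\left(H{\left(-2 \right)} \right)} + 24158} = \sqrt{\left(-7104 + 1^{2} - 22\right) + 24158} = \sqrt{\left(-7104 + 1 - 22\right) + 24158} = \sqrt{-7125 + 24158} = \sqrt{17033}$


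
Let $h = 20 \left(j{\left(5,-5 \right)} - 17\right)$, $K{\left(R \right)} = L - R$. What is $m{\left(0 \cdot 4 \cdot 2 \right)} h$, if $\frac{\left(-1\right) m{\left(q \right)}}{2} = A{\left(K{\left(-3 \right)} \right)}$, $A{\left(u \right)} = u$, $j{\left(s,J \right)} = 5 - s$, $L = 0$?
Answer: $2040$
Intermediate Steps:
$K{\left(R \right)} = - R$ ($K{\left(R \right)} = 0 - R = - R$)
$m{\left(q \right)} = -6$ ($m{\left(q \right)} = - 2 \left(\left(-1\right) \left(-3\right)\right) = \left(-2\right) 3 = -6$)
$h = -340$ ($h = 20 \left(\left(5 - 5\right) - 17\right) = 20 \left(0 - 17\right) = 20 \left(-17\right) = -340$)
$m{\left(0 \cdot 4 \cdot 2 \right)} h = \left(-6\right) \left(-340\right) = 2040$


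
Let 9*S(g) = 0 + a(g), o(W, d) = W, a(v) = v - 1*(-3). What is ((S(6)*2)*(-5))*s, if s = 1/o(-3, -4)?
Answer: 10/3 ≈ 3.3333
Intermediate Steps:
a(v) = 3 + v (a(v) = v + 3 = 3 + v)
S(g) = 1/3 + g/9 (S(g) = (0 + (3 + g))/9 = (3 + g)/9 = 1/3 + g/9)
s = -1/3 (s = 1/(-3) = -1/3 ≈ -0.33333)
((S(6)*2)*(-5))*s = (((1/3 + (1/9)*6)*2)*(-5))*(-1/3) = (((1/3 + 2/3)*2)*(-5))*(-1/3) = ((1*2)*(-5))*(-1/3) = (2*(-5))*(-1/3) = -10*(-1/3) = 10/3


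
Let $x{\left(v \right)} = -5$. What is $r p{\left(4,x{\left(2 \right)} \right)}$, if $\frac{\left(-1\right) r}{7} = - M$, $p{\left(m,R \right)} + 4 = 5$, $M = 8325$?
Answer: $58275$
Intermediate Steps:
$p{\left(m,R \right)} = 1$ ($p{\left(m,R \right)} = -4 + 5 = 1$)
$r = 58275$ ($r = - 7 \left(\left(-1\right) 8325\right) = \left(-7\right) \left(-8325\right) = 58275$)
$r p{\left(4,x{\left(2 \right)} \right)} = 58275 \cdot 1 = 58275$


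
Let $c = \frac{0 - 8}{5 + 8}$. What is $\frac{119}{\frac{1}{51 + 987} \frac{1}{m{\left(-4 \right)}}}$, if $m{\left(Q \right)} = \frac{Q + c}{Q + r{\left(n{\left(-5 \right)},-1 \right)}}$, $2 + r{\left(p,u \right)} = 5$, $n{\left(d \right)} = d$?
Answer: $\frac{7411320}{13} \approx 5.701 \cdot 10^{5}$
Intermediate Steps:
$r{\left(p,u \right)} = 3$ ($r{\left(p,u \right)} = -2 + 5 = 3$)
$c = - \frac{8}{13} \approx -0.61539$
$m{\left(Q \right)} = \frac{- \frac{8}{13} + Q}{3 + Q}$ ($m{\left(Q \right)} = \frac{Q - \frac{8}{13}}{Q + 3} = \frac{- \frac{8}{13} + Q}{3 + Q}$)
$\frac{119}{\frac{1}{51 + 987} \frac{1}{m{\left(-4 \right)}}} = \frac{119}{\frac{1}{51 + 987} \frac{1}{\frac{1}{3 - 4} \left(- \frac{8}{13} - 4\right)}} = \frac{119}{\frac{1}{1038} \frac{1}{\frac{1}{-1} \left(- \frac{60}{13}\right)}} = \frac{119}{\frac{1}{1038} \frac{1}{\left(-1\right) \left(- \frac{60}{13}\right)}} = \frac{119}{\frac{1}{1038} \frac{1}{\frac{60}{13}}} = \frac{119}{\frac{1}{1038} \cdot \frac{13}{60}} = \frac{119}{\frac{13}{62280}} = 119 \cdot \frac{62280}{13} = \frac{7411320}{13}$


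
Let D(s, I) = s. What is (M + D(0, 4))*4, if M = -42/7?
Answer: -24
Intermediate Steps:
M = -6 (M = -42*1/7 = -6)
(M + D(0, 4))*4 = (-6 + 0)*4 = -6*4 = -24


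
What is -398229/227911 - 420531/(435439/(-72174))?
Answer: 6917245522403403/99241337929 ≈ 69701.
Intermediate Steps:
-398229/227911 - 420531/(435439/(-72174)) = -398229*1/227911 - 420531/(435439*(-1/72174)) = -398229/227911 - 420531/(-435439/72174) = -398229/227911 - 420531*(-72174/435439) = -398229/227911 + 30351404394/435439 = 6917245522403403/99241337929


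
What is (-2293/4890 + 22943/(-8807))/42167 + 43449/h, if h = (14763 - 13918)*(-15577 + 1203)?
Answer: -4025510155846586/1102843564365573615 ≈ -0.0036501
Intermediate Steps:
h = -12146030 (h = 845*(-14374) = -12146030)
(-2293/4890 + 22943/(-8807))/42167 + 43449/h = (-2293/4890 + 22943/(-8807))/42167 + 43449/(-12146030) = (-2293*1/4890 + 22943*(-1/8807))*(1/42167) + 43449*(-1/12146030) = (-2293/4890 - 22943/8807)*(1/42167) - 43449/12146030 = -132385721/43066230*1/42167 - 43449/12146030 = -132385721/1815973720410 - 43449/12146030 = -4025510155846586/1102843564365573615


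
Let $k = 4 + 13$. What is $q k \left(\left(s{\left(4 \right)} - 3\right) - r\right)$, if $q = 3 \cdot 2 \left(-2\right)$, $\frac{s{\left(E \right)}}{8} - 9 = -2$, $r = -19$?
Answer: $-14688$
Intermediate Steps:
$s{\left(E \right)} = 56$ ($s{\left(E \right)} = 72 + 8 \left(-2\right) = 72 - 16 = 56$)
$q = -12$ ($q = 6 \left(-2\right) = -12$)
$k = 17$
$q k \left(\left(s{\left(4 \right)} - 3\right) - r\right) = \left(-12\right) 17 \left(\left(56 - 3\right) - -19\right) = - 204 \left(53 + 19\right) = \left(-204\right) 72 = -14688$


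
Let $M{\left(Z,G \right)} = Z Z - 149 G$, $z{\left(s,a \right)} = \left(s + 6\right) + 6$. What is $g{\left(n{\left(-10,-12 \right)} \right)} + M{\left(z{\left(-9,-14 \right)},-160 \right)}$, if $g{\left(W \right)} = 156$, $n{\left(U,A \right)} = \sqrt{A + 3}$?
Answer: $24005$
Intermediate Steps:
$z{\left(s,a \right)} = 12 + s$ ($z{\left(s,a \right)} = \left(6 + s\right) + 6 = 12 + s$)
$n{\left(U,A \right)} = \sqrt{3 + A}$
$M{\left(Z,G \right)} = Z^{2} - 149 G$
$g{\left(n{\left(-10,-12 \right)} \right)} + M{\left(z{\left(-9,-14 \right)},-160 \right)} = 156 + \left(\left(12 - 9\right)^{2} - -23840\right) = 156 + \left(3^{2} + 23840\right) = 156 + \left(9 + 23840\right) = 156 + 23849 = 24005$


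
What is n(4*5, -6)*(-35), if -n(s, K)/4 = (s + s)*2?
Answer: 11200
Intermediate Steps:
n(s, K) = -16*s (n(s, K) = -4*(s + s)*2 = -4*2*s*2 = -16*s)
n(4*5, -6)*(-35) = -64*5*(-35) = -16*20*(-35) = -320*(-35) = 11200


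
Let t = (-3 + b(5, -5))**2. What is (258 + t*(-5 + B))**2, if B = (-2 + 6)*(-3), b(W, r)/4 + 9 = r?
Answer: 3471448561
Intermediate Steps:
b(W, r) = -36 + 4*r
B = -12 (B = 4*(-3) = -12)
t = 3481 (t = (-3 + (-36 + 4*(-5)))**2 = (-3 + (-36 - 20))**2 = (-3 - 56)**2 = (-59)**2 = 3481)
(258 + t*(-5 + B))**2 = (258 + 3481*(-5 - 12))**2 = (258 + 3481*(-17))**2 = (258 - 59177)**2 = (-58919)**2 = 3471448561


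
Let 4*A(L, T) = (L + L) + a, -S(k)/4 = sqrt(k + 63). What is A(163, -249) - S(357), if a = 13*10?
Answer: 114 + 8*sqrt(105) ≈ 195.98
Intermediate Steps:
S(k) = -4*sqrt(63 + k) (S(k) = -4*sqrt(k + 63) = -4*sqrt(63 + k))
a = 130
A(L, T) = 65/2 + L/2 (A(L, T) = ((L + L) + 130)/4 = (2*L + 130)/4 = (130 + 2*L)/4 = 65/2 + L/2)
A(163, -249) - S(357) = (65/2 + (1/2)*163) - (-4)*sqrt(63 + 357) = (65/2 + 163/2) - (-4)*sqrt(420) = 114 - (-4)*2*sqrt(105) = 114 - (-8)*sqrt(105) = 114 + 8*sqrt(105)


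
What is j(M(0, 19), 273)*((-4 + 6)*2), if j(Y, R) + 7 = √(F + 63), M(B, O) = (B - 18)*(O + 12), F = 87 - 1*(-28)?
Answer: -28 + 4*√178 ≈ 25.367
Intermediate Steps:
F = 115 (F = 87 + 28 = 115)
M(B, O) = (-18 + B)*(12 + O)
j(Y, R) = -7 + √178 (j(Y, R) = -7 + √(115 + 63) = -7 + √178)
j(M(0, 19), 273)*((-4 + 6)*2) = (-7 + √178)*((-4 + 6)*2) = (-7 + √178)*(2*2) = (-7 + √178)*4 = -28 + 4*√178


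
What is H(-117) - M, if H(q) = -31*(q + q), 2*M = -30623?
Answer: 45131/2 ≈ 22566.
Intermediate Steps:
M = -30623/2 (M = (½)*(-30623) = -30623/2 ≈ -15312.)
H(q) = -62*q
H(-117) - M = -62*(-117) - 1*(-30623/2) = 7254 + 30623/2 = 45131/2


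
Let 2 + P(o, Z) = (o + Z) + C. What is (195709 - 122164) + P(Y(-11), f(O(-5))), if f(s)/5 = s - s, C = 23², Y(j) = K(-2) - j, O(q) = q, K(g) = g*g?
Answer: 74087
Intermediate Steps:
K(g) = g²
Y(j) = 4 - j (Y(j) = (-2)² - j = 4 - j)
C = 529
f(s) = 0 (f(s) = 5*(s - s) = 5*0 = 0)
P(o, Z) = 527 + Z + o (P(o, Z) = -2 + ((o + Z) + 529) = -2 + ((Z + o) + 529) = -2 + (529 + Z + o) = 527 + Z + o)
(195709 - 122164) + P(Y(-11), f(O(-5))) = (195709 - 122164) + (527 + 0 + (4 - 1*(-11))) = 73545 + (527 + 0 + (4 + 11)) = 73545 + (527 + 0 + 15) = 73545 + 542 = 74087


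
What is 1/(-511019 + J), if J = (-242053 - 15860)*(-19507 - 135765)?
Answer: 1/40046156317 ≈ 2.4971e-11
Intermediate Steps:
J = 40046667336 (J = -257913*(-155272) = 40046667336)
1/(-511019 + J) = 1/(-511019 + 40046667336) = 1/40046156317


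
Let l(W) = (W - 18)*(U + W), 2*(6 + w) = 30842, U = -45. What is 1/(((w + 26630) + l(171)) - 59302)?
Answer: 1/2021 ≈ 0.00049480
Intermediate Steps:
w = 15415 (w = -6 + (½)*30842 = -6 + 15421 = 15415)
l(W) = (-45 + W)*(-18 + W) (l(W) = (W - 18)*(-45 + W) = (-18 + W)*(-45 + W) = (-45 + W)*(-18 + W))
1/(((w + 26630) + l(171)) - 59302) = 1/(((15415 + 26630) + (810 + 171² - 63*171)) - 59302) = 1/((42045 + (810 + 29241 - 10773)) - 59302) = 1/((42045 + 19278) - 59302) = 1/(61323 - 59302) = 1/2021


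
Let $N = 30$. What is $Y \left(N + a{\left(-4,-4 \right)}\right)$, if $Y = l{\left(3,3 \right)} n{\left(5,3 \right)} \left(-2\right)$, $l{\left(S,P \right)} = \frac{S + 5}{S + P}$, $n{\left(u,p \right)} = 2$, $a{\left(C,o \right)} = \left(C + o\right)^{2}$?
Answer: $- \frac{1504}{3} \approx -501.33$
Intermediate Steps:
$l{\left(S,P \right)} = \frac{5 + S}{P + S}$
$Y = - \frac{16}{3}$ ($Y = \frac{5 + 3}{3 + 3} \cdot 2 \left(-2\right) = \frac{1}{6} \cdot 8 \cdot 2 \left(-2\right) = \frac{4}{3} \cdot 2 \left(-2\right) = \frac{8}{3} \left(-2\right) = - \frac{16}{3} \approx -5.3333$)
$Y \left(N + a{\left(-4,-4 \right)}\right) = - \frac{16 \left(30 + \left(-4 - 4\right)^{2}\right)}{3} = - \frac{16 \left(30 + \left(-8\right)^{2}\right)}{3} = - \frac{16 \left(30 + 64\right)}{3} = \left(- \frac{16}{3}\right) 94 = - \frac{1504}{3}$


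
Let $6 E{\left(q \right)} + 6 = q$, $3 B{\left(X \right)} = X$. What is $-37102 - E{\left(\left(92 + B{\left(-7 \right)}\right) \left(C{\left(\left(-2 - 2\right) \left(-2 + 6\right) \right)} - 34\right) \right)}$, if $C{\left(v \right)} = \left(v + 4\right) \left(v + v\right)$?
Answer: $- \frac{380984}{9} \approx -42332.0$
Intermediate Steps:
$C{\left(v \right)} = 2 v \left(4 + v\right)$ ($C{\left(v \right)} = \left(4 + v\right) 2 v = 2 v \left(4 + v\right)$)
$B{\left(X \right)} = \frac{X}{3}$
$E{\left(q \right)} = -1 + \frac{q}{6}$
$-37102 - E{\left(\left(92 + B{\left(-7 \right)}\right) \left(C{\left(\left(-2 - 2\right) \left(-2 + 6\right) \right)} - 34\right) \right)} = -37102 - \left(-1 + \frac{\left(92 + \frac{1}{3} \left(-7\right)\right) \left(2 \left(-2 - 2\right) \left(-2 + 6\right) \left(4 + \left(-2 - 2\right) \left(-2 + 6\right)\right) - 34\right)}{6}\right) = -37102 - \left(-1 + \frac{\left(92 - \frac{7}{3}\right) \left(2 \left(\left(-4\right) 4\right) \left(4 - 16\right) - 34\right)}{6}\right) = -37102 - \left(-1 + \frac{\frac{269}{3} \left(2 \left(-16\right) \left(4 - 16\right) - 34\right)}{6}\right) = -37102 - \left(-1 + \frac{\frac{269}{3} \left(2 \left(-16\right) \left(-12\right) - 34\right)}{6}\right) = -37102 - \left(-1 + \frac{\frac{269}{3} \left(384 - 34\right)}{6}\right) = -37102 - \left(-1 + \frac{\frac{269}{3} \cdot 350}{6}\right) = -37102 - \left(-1 + \frac{1}{6} \cdot \frac{94150}{3}\right) = -37102 - \left(-1 + \frac{47075}{9}\right) = -37102 - \frac{47066}{9} = - \frac{380984}{9}$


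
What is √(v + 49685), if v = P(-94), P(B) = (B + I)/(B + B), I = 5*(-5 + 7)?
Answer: 4*√6859697/47 ≈ 222.90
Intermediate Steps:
I = 10 (I = 5*2 = 10)
P(B) = (10 + B)/(2*B) (P(B) = (B + 10)/(B + B) = (10 + B)/((2*B)) = (10 + B)*(1/(2*B)) = (10 + B)/(2*B))
v = 21/47 (v = (½)*(10 - 94)/(-94) = (½)*(-1/94)*(-84) = 21/47 ≈ 0.44681)
√(v + 49685) = √(21/47 + 49685) = √(2335216/47) = 4*√6859697/47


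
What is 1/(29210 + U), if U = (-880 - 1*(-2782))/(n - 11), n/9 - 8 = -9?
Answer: 10/291149 ≈ 3.4347e-5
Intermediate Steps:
n = -9 (n = 72 + 9*(-9) = 72 - 81 = -9)
U = -951/10 (U = (-880 - 1*(-2782))/(-9 - 11) = (-880 + 2782)/(-20) = -1/20*1902 = -951/10 ≈ -95.100)
1/(29210 + U) = 1/(29210 - 951/10) = 1/(291149/10) = 10/291149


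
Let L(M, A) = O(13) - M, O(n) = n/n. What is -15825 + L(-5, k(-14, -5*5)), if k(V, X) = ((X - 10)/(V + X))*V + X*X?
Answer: -15819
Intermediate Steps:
O(n) = 1
k(V, X) = X² + V*(-10 + X)/(V + X) (k(V, X) = ((-10 + X)/(V + X))*V + X² = V*(-10 + X)/(V + X) + X² = X² + V*(-10 + X)/(V + X))
L(M, A) = 1 - M
-15825 + L(-5, k(-14, -5*5)) = -15825 + (1 - 1*(-5)) = -15825 + (1 + 5) = -15825 + 6 = -15819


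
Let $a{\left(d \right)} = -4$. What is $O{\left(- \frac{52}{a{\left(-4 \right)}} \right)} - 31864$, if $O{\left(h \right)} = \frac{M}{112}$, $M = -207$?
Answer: $- \frac{3568975}{112} \approx -31866.0$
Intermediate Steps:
$O{\left(h \right)} = - \frac{207}{112}$
$O{\left(- \frac{52}{a{\left(-4 \right)}} \right)} - 31864 = - \frac{207}{112} - 31864 = - \frac{3568975}{112}$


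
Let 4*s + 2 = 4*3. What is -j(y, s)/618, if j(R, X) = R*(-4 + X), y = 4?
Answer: 1/103 ≈ 0.0097087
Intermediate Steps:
s = 5/2 (s = -½ + (4*3)/4 = -½ + (¼)*12 = -½ + 3 = 5/2 ≈ 2.5000)
-j(y, s)/618 = -4*(-4 + 5/2)/618 = -4*(-3/2)/618 = -(-6)/618 = -1*(-1/103) = 1/103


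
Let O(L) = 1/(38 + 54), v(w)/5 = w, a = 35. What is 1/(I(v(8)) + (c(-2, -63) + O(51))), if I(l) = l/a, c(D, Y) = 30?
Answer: 644/20063 ≈ 0.032099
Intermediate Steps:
v(w) = 5*w
O(L) = 1/92
I(l) = l/35
1/(I(v(8)) + (c(-2, -63) + O(51))) = 1/((5*8)/35 + (30 + 1/92)) = 1/((1/35)*40 + 2761/92) = 1/(8/7 + 2761/92) = 1/(20063/644) = 644/20063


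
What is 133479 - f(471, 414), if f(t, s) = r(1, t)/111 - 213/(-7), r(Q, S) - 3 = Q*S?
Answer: 34562074/259 ≈ 1.3344e+5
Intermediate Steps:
r(Q, S) = 3 + Q*S
f(t, s) = 7888/259 + t/111 (f(t, s) = (3 + 1*t)/111 - 213/(-7) = (3 + t)*(1/111) - 213*(-1/7) = (1/37 + t/111) + 213/7 = 7888/259 + t/111)
133479 - f(471, 414) = 133479 - (7888/259 + (1/111)*471) = 133479 - (7888/259 + 157/37) = 133479 - 1*8987/259 = 133479 - 8987/259 = 34562074/259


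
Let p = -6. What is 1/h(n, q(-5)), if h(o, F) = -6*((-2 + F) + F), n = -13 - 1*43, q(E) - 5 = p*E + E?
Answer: -1/348 ≈ -0.0028736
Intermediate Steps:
q(E) = 5 - 5*E (q(E) = 5 + (-6*E + E) = 5 - 5*E)
n = -56 (n = -13 - 43 = -56)
h(o, F) = 12 - 12*F (h(o, F) = -6*(-2 + 2*F) = 12 - 12*F)
1/h(n, q(-5)) = 1/(12 - 12*(5 - 5*(-5))) = 1/(12 - 12*(5 + 25)) = 1/(12 - 12*30) = 1/(12 - 360) = 1/(-348) = -1/348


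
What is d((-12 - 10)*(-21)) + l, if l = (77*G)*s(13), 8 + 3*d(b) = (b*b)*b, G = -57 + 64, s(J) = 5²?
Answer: 98651545/3 ≈ 3.2884e+7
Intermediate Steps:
s(J) = 25
G = 7
d(b) = -8/3 + b³/3 (d(b) = -8/3 + ((b*b)*b)/3 = -8/3 + (b²*b)/3 = -8/3 + b³/3)
l = 13475 (l = (77*7)*25 = 539*25 = 13475)
d((-12 - 10)*(-21)) + l = (-8/3 + ((-12 - 10)*(-21))³/3) + 13475 = (-8/3 + (-22*(-21))³/3) + 13475 = (-8/3 + (⅓)*462³) + 13475 = (-8/3 + (⅓)*98611128) + 13475 = (-8/3 + 32870376) + 13475 = 98611120/3 + 13475 = 98651545/3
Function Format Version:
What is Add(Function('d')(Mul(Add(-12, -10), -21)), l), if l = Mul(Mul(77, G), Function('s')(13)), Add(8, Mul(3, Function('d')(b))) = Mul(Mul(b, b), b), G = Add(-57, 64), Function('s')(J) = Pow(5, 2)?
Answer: Rational(98651545, 3) ≈ 3.2884e+7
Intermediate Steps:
Function('s')(J) = 25
G = 7
Function('d')(b) = Add(Rational(-8, 3), Mul(Rational(1, 3), Pow(b, 3))) (Function('d')(b) = Add(Rational(-8, 3), Mul(Rational(1, 3), Mul(Mul(b, b), b))) = Add(Rational(-8, 3), Mul(Rational(1, 3), Mul(Pow(b, 2), b))) = Add(Rational(-8, 3), Mul(Rational(1, 3), Pow(b, 3))))
l = 13475 (l = Mul(Mul(77, 7), 25) = Mul(539, 25) = 13475)
Add(Function('d')(Mul(Add(-12, -10), -21)), l) = Add(Add(Rational(-8, 3), Mul(Rational(1, 3), Pow(Mul(Add(-12, -10), -21), 3))), 13475) = Add(Add(Rational(-8, 3), Mul(Rational(1, 3), Pow(Mul(-22, -21), 3))), 13475) = Add(Add(Rational(-8, 3), Mul(Rational(1, 3), Pow(462, 3))), 13475) = Add(Add(Rational(-8, 3), Mul(Rational(1, 3), 98611128)), 13475) = Add(Add(Rational(-8, 3), 32870376), 13475) = Add(Rational(98611120, 3), 13475) = Rational(98651545, 3)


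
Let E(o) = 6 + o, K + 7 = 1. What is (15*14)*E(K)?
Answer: 0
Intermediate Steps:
K = -6 (K = -7 + 1 = -6)
(15*14)*E(K) = (15*14)*(6 - 6) = 210*0 = 0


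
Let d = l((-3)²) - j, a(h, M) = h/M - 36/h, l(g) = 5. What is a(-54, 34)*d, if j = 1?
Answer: -188/51 ≈ -3.6863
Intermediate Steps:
a(h, M) = -36/h + h/M
d = 4 (d = 5 - 1*1 = 5 - 1 = 4)
a(-54, 34)*d = (-36/(-54) - 54/34)*4 = (-36*(-1/54) - 54*1/34)*4 = (⅔ - 27/17)*4 = -47/51*4 = -188/51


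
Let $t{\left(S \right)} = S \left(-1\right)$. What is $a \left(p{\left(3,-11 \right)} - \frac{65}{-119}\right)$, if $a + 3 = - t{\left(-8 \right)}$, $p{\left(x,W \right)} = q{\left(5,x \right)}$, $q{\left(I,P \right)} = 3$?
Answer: $- \frac{4642}{119} \approx -39.008$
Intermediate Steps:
$t{\left(S \right)} = - S$
$p{\left(x,W \right)} = 3$
$a = -11$ ($a = -3 - \left(-1\right) \left(-8\right) = -3 - 8 = -11$)
$a \left(p{\left(3,-11 \right)} - \frac{65}{-119}\right) = - 11 \left(3 - \frac{65}{-119}\right) = - 11 \left(3 - - \frac{65}{119}\right) = - 11 \left(3 + \frac{65}{119}\right) = \left(-11\right) \frac{422}{119} = - \frac{4642}{119}$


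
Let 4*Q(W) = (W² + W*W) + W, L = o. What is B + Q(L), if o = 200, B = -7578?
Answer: 12472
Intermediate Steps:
L = 200
Q(W) = W²/2 + W/4 (Q(W) = ((W² + W*W) + W)/4 = ((W² + W²) + W)/4 = (2*W² + W)/4 = (W + 2*W²)/4 = W²/2 + W/4)
B + Q(L) = -7578 + (¼)*200*(1 + 2*200) = -7578 + (¼)*200*(1 + 400) = -7578 + (¼)*200*401 = -7578 + 20050 = 12472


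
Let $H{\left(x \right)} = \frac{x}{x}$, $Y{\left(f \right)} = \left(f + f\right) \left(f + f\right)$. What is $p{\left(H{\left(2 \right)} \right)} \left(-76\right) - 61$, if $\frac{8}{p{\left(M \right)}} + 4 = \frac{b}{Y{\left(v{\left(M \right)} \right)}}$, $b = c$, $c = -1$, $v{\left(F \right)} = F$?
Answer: $\frac{1395}{17} \approx 82.059$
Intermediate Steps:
$Y{\left(f \right)} = 4 f^{2}$ ($Y{\left(f \right)} = 2 f 2 f = 4 f^{2}$)
$H{\left(x \right)} = 1$
$b = -1$
$p{\left(M \right)} = \frac{8}{-4 - \frac{1}{4 M^{2}}}$
$p{\left(H{\left(2 \right)} \right)} \left(-76\right) - 61 = - \frac{32 \cdot 1^{2}}{1 + 16 \cdot 1^{2}} \left(-76\right) - 61 = \left(-32\right) 1 \frac{1}{1 + 16 \cdot 1} \left(-76\right) - 61 = \left(-32\right) 1 \frac{1}{1 + 16} \left(-76\right) - 61 = \left(-32\right) 1 \cdot \frac{1}{17} \left(-76\right) - 61 = \left(- \frac{32}{17}\right) \left(-76\right) - 61 = \frac{2432}{17} - 61 = \frac{1395}{17}$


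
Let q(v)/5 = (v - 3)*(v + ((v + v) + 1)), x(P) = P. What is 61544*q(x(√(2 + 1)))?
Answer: 1846320 - 2461760*√3 ≈ -2.4176e+6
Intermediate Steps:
q(v) = 5*(1 + 3*v)*(-3 + v) (q(v) = 5*((v - 3)*(v + ((v + v) + 1))) = 5*((-3 + v)*(v + (2*v + 1))) = 5*((-3 + v)*(v + (1 + 2*v))) = 5*((-3 + v)*(1 + 3*v)) = 5*((1 + 3*v)*(-3 + v)) = 5*(1 + 3*v)*(-3 + v))
61544*q(x(√(2 + 1))) = 61544*(-15 - 40*√(2 + 1) + 15*(√(2 + 1))²) = 61544*(-15 - 40*√3 + 15*(√3)²) = 61544*(-15 - 40*√3 + 15*3) = 61544*(-15 - 40*√3 + 45) = 61544*(30 - 40*√3) = 1846320 - 2461760*√3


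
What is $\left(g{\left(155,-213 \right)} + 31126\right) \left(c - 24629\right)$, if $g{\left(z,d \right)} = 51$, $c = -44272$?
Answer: $-2148126477$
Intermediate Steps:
$\left(g{\left(155,-213 \right)} + 31126\right) \left(c - 24629\right) = \left(51 + 31126\right) \left(-44272 - 24629\right) = 31177 \left(-68901\right) = -2148126477$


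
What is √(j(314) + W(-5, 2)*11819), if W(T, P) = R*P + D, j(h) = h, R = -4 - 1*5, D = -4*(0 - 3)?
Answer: 10*I*√706 ≈ 265.71*I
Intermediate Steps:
D = 12 (D = -4*(-3) = 12)
R = -9 (R = -4 - 5 = -9)
W(T, P) = 12 - 9*P (W(T, P) = -9*P + 12 = 12 - 9*P)
√(j(314) + W(-5, 2)*11819) = √(314 + (12 - 9*2)*11819) = √(314 + (12 - 18)*11819) = √(314 - 6*11819) = √(314 - 70914) = √(-70600) = 10*I*√706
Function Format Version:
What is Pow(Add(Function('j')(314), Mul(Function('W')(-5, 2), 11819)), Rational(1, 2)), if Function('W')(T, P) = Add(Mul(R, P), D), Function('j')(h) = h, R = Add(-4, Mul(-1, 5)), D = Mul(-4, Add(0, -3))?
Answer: Mul(10, I, Pow(706, Rational(1, 2))) ≈ Mul(265.71, I)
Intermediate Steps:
D = 12 (D = Mul(-4, -3) = 12)
R = -9 (R = Add(-4, -5) = -9)
Function('W')(T, P) = Add(12, Mul(-9, P)) (Function('W')(T, P) = Add(Mul(-9, P), 12) = Add(12, Mul(-9, P)))
Pow(Add(Function('j')(314), Mul(Function('W')(-5, 2), 11819)), Rational(1, 2)) = Pow(Add(314, Mul(Add(12, Mul(-9, 2)), 11819)), Rational(1, 2)) = Pow(Add(314, Mul(Add(12, -18), 11819)), Rational(1, 2)) = Pow(Add(314, Mul(-6, 11819)), Rational(1, 2)) = Pow(Add(314, -70914), Rational(1, 2)) = Pow(-70600, Rational(1, 2)) = Mul(10, I, Pow(706, Rational(1, 2)))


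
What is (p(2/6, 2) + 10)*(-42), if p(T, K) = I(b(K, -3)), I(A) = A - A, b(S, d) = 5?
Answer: -420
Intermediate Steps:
I(A) = 0
p(T, K) = 0
(p(2/6, 2) + 10)*(-42) = (0 + 10)*(-42) = 10*(-42) = -420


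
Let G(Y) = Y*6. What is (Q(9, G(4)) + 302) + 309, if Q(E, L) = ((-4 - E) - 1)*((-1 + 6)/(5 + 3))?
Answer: 2409/4 ≈ 602.25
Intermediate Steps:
G(Y) = 6*Y
Q(E, L) = -25/8 - 5*E/8 (Q(E, L) = (-5 - E)*(5/8) = -25/8 - 5*E/8)
(Q(9, G(4)) + 302) + 309 = ((-25/8 - 5/8*9) + 302) + 309 = ((-25/8 - 45/8) + 302) + 309 = (-35/4 + 302) + 309 = 1173/4 + 309 = 2409/4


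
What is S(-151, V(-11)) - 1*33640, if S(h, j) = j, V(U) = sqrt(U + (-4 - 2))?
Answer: -33640 + I*sqrt(17) ≈ -33640.0 + 4.1231*I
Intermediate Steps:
V(U) = sqrt(-6 + U) (V(U) = sqrt(U - 6) = sqrt(-6 + U))
S(-151, V(-11)) - 1*33640 = sqrt(-6 - 11) - 1*33640 = sqrt(-17) - 33640 = I*sqrt(17) - 33640 = -33640 + I*sqrt(17)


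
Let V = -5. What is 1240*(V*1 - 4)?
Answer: -11160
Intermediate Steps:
1240*(V*1 - 4) = 1240*(-5*1 - 4) = 1240*(-5 - 4) = 1240*(-9) = -11160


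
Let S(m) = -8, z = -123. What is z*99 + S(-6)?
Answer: -12185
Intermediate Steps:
z*99 + S(-6) = -123*99 - 8 = -12177 - 8 = -12185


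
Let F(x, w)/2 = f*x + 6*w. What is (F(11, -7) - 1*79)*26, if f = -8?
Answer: -8814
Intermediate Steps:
F(x, w) = -16*x + 12*w (F(x, w) = 2*(-8*x + 6*w) = -16*x + 12*w)
(F(11, -7) - 1*79)*26 = ((-16*11 + 12*(-7)) - 1*79)*26 = ((-176 - 84) - 79)*26 = (-260 - 79)*26 = -339*26 = -8814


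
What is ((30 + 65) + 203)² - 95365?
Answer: -6561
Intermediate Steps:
((30 + 65) + 203)² - 95365 = (95 + 203)² - 95365 = 298² - 95365 = 88804 - 95365 = -6561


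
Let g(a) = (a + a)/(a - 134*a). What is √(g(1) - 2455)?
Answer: I*√43426761/133 ≈ 49.548*I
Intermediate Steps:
g(a) = -2/133 (g(a) = (2*a)/((-133*a)) = (2*a)*(-1/(133*a)) = -2/133)
√(g(1) - 2455) = √(-2/133 - 2455) = √(-326517/133) = I*√43426761/133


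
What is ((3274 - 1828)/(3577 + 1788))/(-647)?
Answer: -1446/3471155 ≈ -0.00041658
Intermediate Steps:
((3274 - 1828)/(3577 + 1788))/(-647) = (1446/5365)*(-1/647) = -1446/3471155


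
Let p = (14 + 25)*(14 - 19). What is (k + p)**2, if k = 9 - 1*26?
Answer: 44944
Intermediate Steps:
k = -17 (k = 9 - 26 = -17)
p = -195 (p = 39*(-5) = -195)
(k + p)**2 = (-17 - 195)**2 = (-212)**2 = 44944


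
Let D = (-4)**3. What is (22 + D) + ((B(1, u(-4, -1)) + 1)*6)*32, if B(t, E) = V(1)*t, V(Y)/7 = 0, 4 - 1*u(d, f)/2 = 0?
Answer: 150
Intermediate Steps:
u(d, f) = 8 (u(d, f) = 8 - 2*0 = 8 + 0 = 8)
V(Y) = 0 (V(Y) = 7*0 = 0)
D = -64
B(t, E) = 0 (B(t, E) = 0*t = 0)
(22 + D) + ((B(1, u(-4, -1)) + 1)*6)*32 = (22 - 64) + ((0 + 1)*6)*32 = -42 + (1*6)*32 = -42 + 6*32 = -42 + 192 = 150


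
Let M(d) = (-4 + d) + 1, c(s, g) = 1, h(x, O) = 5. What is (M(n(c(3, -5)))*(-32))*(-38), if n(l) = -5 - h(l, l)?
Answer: -15808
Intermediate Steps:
n(l) = -10 (n(l) = -5 - 1*5 = -5 - 5 = -10)
M(d) = -3 + d
(M(n(c(3, -5)))*(-32))*(-38) = ((-3 - 10)*(-32))*(-38) = -13*(-32)*(-38) = 416*(-38) = -15808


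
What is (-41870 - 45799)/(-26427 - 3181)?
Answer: 87669/29608 ≈ 2.9610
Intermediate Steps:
(-41870 - 45799)/(-26427 - 3181) = -87669/(-29608) = -87669*(-1/29608) = 87669/29608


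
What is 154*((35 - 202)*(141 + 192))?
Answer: -8564094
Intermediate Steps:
154*((35 - 202)*(141 + 192)) = 154*(-167*333) = 154*(-55611) = -8564094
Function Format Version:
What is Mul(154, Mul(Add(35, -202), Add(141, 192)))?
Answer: -8564094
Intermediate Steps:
Mul(154, Mul(Add(35, -202), Add(141, 192))) = Mul(154, Mul(-167, 333)) = Mul(154, -55611) = -8564094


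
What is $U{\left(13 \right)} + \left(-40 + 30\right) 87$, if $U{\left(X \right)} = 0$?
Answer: $-870$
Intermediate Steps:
$U{\left(13 \right)} + \left(-40 + 30\right) 87 = 0 + \left(-40 + 30\right) 87 = 0 - 870 = -870$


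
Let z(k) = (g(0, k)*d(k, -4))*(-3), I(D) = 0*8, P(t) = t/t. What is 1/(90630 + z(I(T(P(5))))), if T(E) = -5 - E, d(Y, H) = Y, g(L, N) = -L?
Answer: 1/90630 ≈ 1.1034e-5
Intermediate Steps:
P(t) = 1
I(D) = 0
z(k) = 0 (z(k) = ((-1*0)*k)*(-3) = (0*k)*(-3) = 0*(-3) = 0)
1/(90630 + z(I(T(P(5))))) = 1/(90630 + 0) = 1/90630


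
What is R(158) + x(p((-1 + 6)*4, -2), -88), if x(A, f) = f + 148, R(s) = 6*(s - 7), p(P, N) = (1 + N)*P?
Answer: 966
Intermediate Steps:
p(P, N) = P*(1 + N)
R(s) = -42 + 6*s (R(s) = 6*(-7 + s) = -42 + 6*s)
x(A, f) = 148 + f
R(158) + x(p((-1 + 6)*4, -2), -88) = (-42 + 6*158) + (148 - 88) = (-42 + 948) + 60 = 906 + 60 = 966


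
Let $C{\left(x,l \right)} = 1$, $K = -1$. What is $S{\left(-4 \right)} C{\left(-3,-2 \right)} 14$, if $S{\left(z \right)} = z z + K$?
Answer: $210$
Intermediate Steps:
$S{\left(z \right)} = -1 + z^{2}$ ($S{\left(z \right)} = z z - 1 = z^{2} - 1 = -1 + z^{2}$)
$S{\left(-4 \right)} C{\left(-3,-2 \right)} 14 = \left(-1 + \left(-4\right)^{2}\right) 1 \cdot 14 = \left(-1 + 16\right) 1 \cdot 14 = 15 \cdot 1 \cdot 14 = 15 \cdot 14 = 210$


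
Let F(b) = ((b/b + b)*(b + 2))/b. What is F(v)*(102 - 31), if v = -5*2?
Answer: -2556/5 ≈ -511.20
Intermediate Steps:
v = -10
F(b) = (1 + b)*(2 + b)/b (F(b) = ((1 + b)*(2 + b))/b = (1 + b)*(2 + b)/b)
F(v)*(102 - 31) = (3 - 10 + 2/(-10))*(102 - 31) = (3 - 10 + 2*(-⅒))*71 = (3 - 10 - ⅕)*71 = -36/5*71 = -2556/5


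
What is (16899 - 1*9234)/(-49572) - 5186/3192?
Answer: -977594/549423 ≈ -1.7793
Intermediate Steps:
(16899 - 1*9234)/(-49572) - 5186/3192 = (16899 - 9234)*(-1/49572) - 5186*1/3192 = 7665*(-1/49572) - 2593/1596 = -2555/16524 - 2593/1596 = -977594/549423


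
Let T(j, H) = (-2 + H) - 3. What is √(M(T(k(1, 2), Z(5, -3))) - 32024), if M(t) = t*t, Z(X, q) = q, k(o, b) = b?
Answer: 2*I*√7990 ≈ 178.77*I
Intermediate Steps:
T(j, H) = -5 + H
M(t) = t²
√(M(T(k(1, 2), Z(5, -3))) - 32024) = √((-5 - 3)² - 32024) = √((-8)² - 32024) = √(64 - 32024) = √(-31960) = 2*I*√7990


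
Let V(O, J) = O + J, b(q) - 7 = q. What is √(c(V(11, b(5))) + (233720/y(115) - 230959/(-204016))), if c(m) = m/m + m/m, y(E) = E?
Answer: √2801115147471281/1173092 ≈ 45.116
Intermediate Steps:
b(q) = 7 + q
V(O, J) = J + O
c(m) = 2 (c(m) = 1 + 1 = 2)
√(c(V(11, b(5))) + (233720/y(115) - 230959/(-204016))) = √(2 + (233720/115 - 230959/(-204016))) = √(2 + (233720*(1/115) - 230959*(-1/204016))) = √(2 + (46744/23 + 230959/204016)) = √(2 + 9541835961/4692368) = √(9551220697/4692368) = √2801115147471281/1173092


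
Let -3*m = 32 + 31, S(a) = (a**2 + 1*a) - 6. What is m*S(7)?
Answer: -1050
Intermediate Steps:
S(a) = -6 + a + a**2 (S(a) = (a**2 + a) - 6 = (a + a**2) - 6 = -6 + a + a**2)
m = -21 (m = -(32 + 31)/3 = -1/3*63 = -21)
m*S(7) = -21*(-6 + 7 + 7**2) = -21*(-6 + 7 + 49) = -21*50 = -1050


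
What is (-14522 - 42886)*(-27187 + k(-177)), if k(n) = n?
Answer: 1570912512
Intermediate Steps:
(-14522 - 42886)*(-27187 + k(-177)) = (-14522 - 42886)*(-27187 - 177) = -57408*(-27364) = 1570912512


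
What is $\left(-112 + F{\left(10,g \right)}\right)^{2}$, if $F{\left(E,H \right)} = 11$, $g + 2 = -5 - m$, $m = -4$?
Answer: $10201$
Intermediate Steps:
$g = -3$ ($g = -2 - 1 = -3$)
$\left(-112 + F{\left(10,g \right)}\right)^{2} = \left(-112 + 11\right)^{2} = \left(-101\right)^{2} = 10201$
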